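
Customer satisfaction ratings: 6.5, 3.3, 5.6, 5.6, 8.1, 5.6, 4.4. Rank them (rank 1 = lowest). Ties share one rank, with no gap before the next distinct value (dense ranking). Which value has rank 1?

Sorted (ascending): 3.3, 4.4, 5.6, 5.6, 5.6, 6.5, 8.1
The 3 values of 5.6 share dense rank 3.
Remaining distinct values take the next consecutive integers.
Rank 1 → value 3.3.

3.3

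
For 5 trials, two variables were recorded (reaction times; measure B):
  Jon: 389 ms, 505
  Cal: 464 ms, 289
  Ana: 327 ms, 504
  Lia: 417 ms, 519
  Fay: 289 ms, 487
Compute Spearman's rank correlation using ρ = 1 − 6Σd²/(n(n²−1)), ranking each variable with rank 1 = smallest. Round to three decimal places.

Ranks of variable 1: 3, 5, 2, 4, 1
Ranks of variable 2: 4, 1, 3, 5, 2
d = r₁ − r₂: -1, 4, -1, -1, -1
d²: 1, 16, 1, 1, 1; Σd² = 20
ρ = 1 − 6·20/(5·24) = 1 − 120/120 = 0.000

0.000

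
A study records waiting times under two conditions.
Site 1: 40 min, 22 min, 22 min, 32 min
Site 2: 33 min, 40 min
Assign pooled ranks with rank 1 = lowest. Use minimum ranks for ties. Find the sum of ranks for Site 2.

Sorted (ascending): 22, 22, 32, 33, 40, 40
The 2 values of 22 occupy positions 1–2 → each gets rank 1.
The 2 values of 40 occupy positions 5–6 → each gets rank 5.
Site 2 values → pooled ranks: 33→4, 40→5
Rank sum = 4 + 5 = 9

9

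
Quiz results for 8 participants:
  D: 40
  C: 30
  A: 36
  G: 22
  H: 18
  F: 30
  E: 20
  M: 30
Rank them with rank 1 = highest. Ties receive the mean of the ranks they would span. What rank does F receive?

Sorted (descending): 40, 36, 30, 30, 30, 22, 20, 18
The 3 values of 30 occupy positions 3–5 → average rank 4.
F has value 30 → rank 4.

4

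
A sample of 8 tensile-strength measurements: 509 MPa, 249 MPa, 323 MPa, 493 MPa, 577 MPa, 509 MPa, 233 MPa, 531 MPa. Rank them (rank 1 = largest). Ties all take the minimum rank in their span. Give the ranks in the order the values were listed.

3, 7, 6, 5, 1, 3, 8, 2

Sorted (descending): 577, 531, 509, 509, 493, 323, 249, 233
The 2 values of 509 occupy positions 3–4 → each gets rank 3.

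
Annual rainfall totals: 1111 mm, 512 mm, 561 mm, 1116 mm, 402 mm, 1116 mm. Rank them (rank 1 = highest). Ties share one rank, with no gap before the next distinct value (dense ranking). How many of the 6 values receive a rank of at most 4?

Sorted (descending): 1116, 1116, 1111, 561, 512, 402
The 2 values of 1116 share dense rank 1.
Remaining distinct values take the next consecutive integers.
Ranks ≤ 4: {1, 1, 2, 3, 4} → 5 values.

5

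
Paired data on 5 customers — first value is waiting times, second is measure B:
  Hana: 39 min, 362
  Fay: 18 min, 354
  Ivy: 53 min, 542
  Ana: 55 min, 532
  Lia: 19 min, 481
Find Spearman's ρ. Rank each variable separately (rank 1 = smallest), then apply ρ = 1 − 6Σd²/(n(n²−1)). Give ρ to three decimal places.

0.800

Ranks of variable 1: 3, 1, 4, 5, 2
Ranks of variable 2: 2, 1, 5, 4, 3
d = r₁ − r₂: 1, 0, -1, 1, -1
d²: 1, 0, 1, 1, 1; Σd² = 4
ρ = 1 − 6·4/(5·24) = 1 − 24/120 = 0.800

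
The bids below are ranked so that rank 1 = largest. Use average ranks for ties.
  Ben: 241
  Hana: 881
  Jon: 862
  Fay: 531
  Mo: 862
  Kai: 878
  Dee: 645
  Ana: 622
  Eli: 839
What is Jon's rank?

3.5

Sorted (descending): 881, 878, 862, 862, 839, 645, 622, 531, 241
The 2 values of 862 occupy positions 3–4 → average rank (3+4)/2 = 3.5.
Jon has value 862 → rank 3.5.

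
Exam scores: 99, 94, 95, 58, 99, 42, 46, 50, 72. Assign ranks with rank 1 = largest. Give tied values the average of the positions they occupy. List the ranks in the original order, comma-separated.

1.5, 4, 3, 6, 1.5, 9, 8, 7, 5

Sorted (descending): 99, 99, 95, 94, 72, 58, 50, 46, 42
The 2 values of 99 occupy positions 1–2 → average rank (1+2)/2 = 1.5.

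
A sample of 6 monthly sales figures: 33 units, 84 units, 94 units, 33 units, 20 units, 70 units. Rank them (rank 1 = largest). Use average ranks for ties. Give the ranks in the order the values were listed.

4.5, 2, 1, 4.5, 6, 3

Sorted (descending): 94, 84, 70, 33, 33, 20
The 2 values of 33 occupy positions 4–5 → average rank (4+5)/2 = 4.5.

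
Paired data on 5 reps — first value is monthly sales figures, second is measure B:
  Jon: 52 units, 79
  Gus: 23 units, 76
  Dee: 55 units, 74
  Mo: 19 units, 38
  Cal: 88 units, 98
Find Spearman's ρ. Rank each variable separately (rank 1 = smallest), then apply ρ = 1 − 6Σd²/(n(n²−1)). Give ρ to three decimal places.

0.700

Ranks of variable 1: 3, 2, 4, 1, 5
Ranks of variable 2: 4, 3, 2, 1, 5
d = r₁ − r₂: -1, -1, 2, 0, 0
d²: 1, 1, 4, 0, 0; Σd² = 6
ρ = 1 − 6·6/(5·24) = 1 − 36/120 = 0.700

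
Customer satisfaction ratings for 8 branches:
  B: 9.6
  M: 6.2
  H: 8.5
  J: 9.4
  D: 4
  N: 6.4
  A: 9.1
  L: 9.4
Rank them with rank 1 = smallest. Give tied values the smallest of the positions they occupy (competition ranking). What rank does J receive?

6

Sorted (ascending): 4, 6.2, 6.4, 8.5, 9.1, 9.4, 9.4, 9.6
The 2 values of 9.4 occupy positions 6–7 → each gets rank 6.
J has value 9.4 → rank 6.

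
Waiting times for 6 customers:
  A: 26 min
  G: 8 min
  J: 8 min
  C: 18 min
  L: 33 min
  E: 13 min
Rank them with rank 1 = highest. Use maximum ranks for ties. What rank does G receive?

6

Sorted (descending): 33, 26, 18, 13, 8, 8
The 2 values of 8 occupy positions 5–6 → each gets rank 6.
G has value 8 min → rank 6.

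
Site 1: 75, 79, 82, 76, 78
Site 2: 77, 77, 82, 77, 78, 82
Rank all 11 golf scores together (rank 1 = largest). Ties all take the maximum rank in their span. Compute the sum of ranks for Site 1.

Sorted (descending): 82, 82, 82, 79, 78, 78, 77, 77, 77, 76, 75
The 3 values of 82 occupy positions 1–3 → each gets rank 3.
The 2 values of 78 occupy positions 5–6 → each gets rank 6.
The 3 values of 77 occupy positions 7–9 → each gets rank 9.
Site 1 values → pooled ranks: 75→11, 79→4, 82→3, 76→10, 78→6
Rank sum = 11 + 4 + 3 + 10 + 6 = 34

34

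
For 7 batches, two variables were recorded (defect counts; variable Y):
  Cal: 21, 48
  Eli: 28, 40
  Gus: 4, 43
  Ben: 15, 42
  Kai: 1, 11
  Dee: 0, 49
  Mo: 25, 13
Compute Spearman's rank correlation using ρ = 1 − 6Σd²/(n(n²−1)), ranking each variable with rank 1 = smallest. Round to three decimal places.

Ranks of variable 1: 5, 7, 3, 4, 2, 1, 6
Ranks of variable 2: 6, 3, 5, 4, 1, 7, 2
d = r₁ − r₂: -1, 4, -2, 0, 1, -6, 4
d²: 1, 16, 4, 0, 1, 36, 16; Σd² = 74
ρ = 1 − 6·74/(7·48) = 1 − 444/336 = -0.321

-0.321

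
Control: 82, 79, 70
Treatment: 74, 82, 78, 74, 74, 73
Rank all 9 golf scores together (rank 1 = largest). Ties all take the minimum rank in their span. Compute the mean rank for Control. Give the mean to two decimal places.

Sorted (descending): 82, 82, 79, 78, 74, 74, 74, 73, 70
The 2 values of 82 occupy positions 1–2 → each gets rank 1.
The 3 values of 74 occupy positions 5–7 → each gets rank 5.
Control values → pooled ranks: 82→1, 79→3, 70→9
Mean rank = (1 + 3 + 9) / 3 = 4.33

4.33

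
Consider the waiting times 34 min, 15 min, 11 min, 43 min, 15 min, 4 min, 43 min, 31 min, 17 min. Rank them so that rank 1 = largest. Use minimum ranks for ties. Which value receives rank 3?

34

Sorted (descending): 43, 43, 34, 31, 17, 15, 15, 11, 4
The 2 values of 43 occupy positions 1–2 → each gets rank 1.
The 2 values of 15 occupy positions 6–7 → each gets rank 6.
Rank 3 → value 34.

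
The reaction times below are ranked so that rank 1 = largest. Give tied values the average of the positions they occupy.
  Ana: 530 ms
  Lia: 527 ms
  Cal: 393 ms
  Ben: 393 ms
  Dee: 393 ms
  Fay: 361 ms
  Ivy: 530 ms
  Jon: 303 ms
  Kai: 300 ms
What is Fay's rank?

Sorted (descending): 530, 530, 527, 393, 393, 393, 361, 303, 300
The 2 values of 530 occupy positions 1–2 → average rank (1+2)/2 = 1.5.
The 3 values of 393 occupy positions 4–6 → average rank 5.
Fay has value 361 ms → rank 7.

7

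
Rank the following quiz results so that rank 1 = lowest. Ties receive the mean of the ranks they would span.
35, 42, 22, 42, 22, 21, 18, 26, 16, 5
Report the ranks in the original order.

Sorted (ascending): 5, 16, 18, 21, 22, 22, 26, 35, 42, 42
The 2 values of 22 occupy positions 5–6 → average rank (5+6)/2 = 5.5.
The 2 values of 42 occupy positions 9–10 → average rank (9+10)/2 = 9.5.

8, 9.5, 5.5, 9.5, 5.5, 4, 3, 7, 2, 1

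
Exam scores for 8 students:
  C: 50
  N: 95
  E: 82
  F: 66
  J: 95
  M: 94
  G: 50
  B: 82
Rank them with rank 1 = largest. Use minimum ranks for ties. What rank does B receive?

4

Sorted (descending): 95, 95, 94, 82, 82, 66, 50, 50
The 2 values of 95 occupy positions 1–2 → each gets rank 1.
The 2 values of 82 occupy positions 4–5 → each gets rank 4.
The 2 values of 50 occupy positions 7–8 → each gets rank 7.
B has value 82 → rank 4.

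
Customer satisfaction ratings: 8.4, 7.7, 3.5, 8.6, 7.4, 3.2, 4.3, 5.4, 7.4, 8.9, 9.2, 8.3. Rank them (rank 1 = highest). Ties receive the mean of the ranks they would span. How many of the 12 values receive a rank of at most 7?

6

Sorted (descending): 9.2, 8.9, 8.6, 8.4, 8.3, 7.7, 7.4, 7.4, 5.4, 4.3, 3.5, 3.2
The 2 values of 7.4 occupy positions 7–8 → average rank (7+8)/2 = 7.5.
Ranks ≤ 7: {1, 2, 3, 4, 5, 6} → 6 values.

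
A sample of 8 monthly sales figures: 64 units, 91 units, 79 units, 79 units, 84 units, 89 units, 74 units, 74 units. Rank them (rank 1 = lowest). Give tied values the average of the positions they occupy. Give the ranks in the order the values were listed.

Sorted (ascending): 64, 74, 74, 79, 79, 84, 89, 91
The 2 values of 74 occupy positions 2–3 → average rank (2+3)/2 = 2.5.
The 2 values of 79 occupy positions 4–5 → average rank (4+5)/2 = 4.5.

1, 8, 4.5, 4.5, 6, 7, 2.5, 2.5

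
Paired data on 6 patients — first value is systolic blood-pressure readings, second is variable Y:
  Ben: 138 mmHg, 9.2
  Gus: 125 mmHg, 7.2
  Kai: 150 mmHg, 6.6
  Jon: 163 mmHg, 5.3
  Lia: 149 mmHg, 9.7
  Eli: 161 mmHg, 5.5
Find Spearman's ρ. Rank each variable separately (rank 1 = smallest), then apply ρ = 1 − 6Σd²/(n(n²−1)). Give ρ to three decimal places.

-0.771

Ranks of variable 1: 2, 1, 4, 6, 3, 5
Ranks of variable 2: 5, 4, 3, 1, 6, 2
d = r₁ − r₂: -3, -3, 1, 5, -3, 3
d²: 9, 9, 1, 25, 9, 9; Σd² = 62
ρ = 1 − 6·62/(6·35) = 1 − 372/210 = -0.771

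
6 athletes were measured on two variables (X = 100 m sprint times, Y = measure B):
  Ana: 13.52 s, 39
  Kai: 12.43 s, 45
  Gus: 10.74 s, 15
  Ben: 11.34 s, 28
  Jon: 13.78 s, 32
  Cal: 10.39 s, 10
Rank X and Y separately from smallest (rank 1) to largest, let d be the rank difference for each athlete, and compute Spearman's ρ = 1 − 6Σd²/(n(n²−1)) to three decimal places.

Ranks of variable 1: 5, 4, 2, 3, 6, 1
Ranks of variable 2: 5, 6, 2, 3, 4, 1
d = r₁ − r₂: 0, -2, 0, 0, 2, 0
d²: 0, 4, 0, 0, 4, 0; Σd² = 8
ρ = 1 − 6·8/(6·35) = 1 − 48/210 = 0.771

0.771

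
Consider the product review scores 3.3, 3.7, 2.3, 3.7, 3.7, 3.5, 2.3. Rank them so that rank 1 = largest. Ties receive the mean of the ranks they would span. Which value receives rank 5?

Sorted (descending): 3.7, 3.7, 3.7, 3.5, 3.3, 2.3, 2.3
The 3 values of 3.7 occupy positions 1–3 → average rank 2.
The 2 values of 2.3 occupy positions 6–7 → average rank (6+7)/2 = 6.5.
Rank 5 → value 3.3.

3.3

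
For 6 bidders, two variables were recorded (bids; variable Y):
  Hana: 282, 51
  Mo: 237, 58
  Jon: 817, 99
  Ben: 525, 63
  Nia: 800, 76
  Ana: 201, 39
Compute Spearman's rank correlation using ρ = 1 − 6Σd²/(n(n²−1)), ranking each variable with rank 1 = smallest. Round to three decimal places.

Ranks of variable 1: 3, 2, 6, 4, 5, 1
Ranks of variable 2: 2, 3, 6, 4, 5, 1
d = r₁ − r₂: 1, -1, 0, 0, 0, 0
d²: 1, 1, 0, 0, 0, 0; Σd² = 2
ρ = 1 − 6·2/(6·35) = 1 − 12/210 = 0.943

0.943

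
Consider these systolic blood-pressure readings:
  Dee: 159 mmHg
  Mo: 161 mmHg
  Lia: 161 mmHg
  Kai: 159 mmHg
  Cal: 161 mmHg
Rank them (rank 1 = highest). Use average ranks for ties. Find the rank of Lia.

2

Sorted (descending): 161, 161, 161, 159, 159
The 3 values of 161 occupy positions 1–3 → average rank 2.
The 2 values of 159 occupy positions 4–5 → average rank (4+5)/2 = 4.5.
Lia has value 161 mmHg → rank 2.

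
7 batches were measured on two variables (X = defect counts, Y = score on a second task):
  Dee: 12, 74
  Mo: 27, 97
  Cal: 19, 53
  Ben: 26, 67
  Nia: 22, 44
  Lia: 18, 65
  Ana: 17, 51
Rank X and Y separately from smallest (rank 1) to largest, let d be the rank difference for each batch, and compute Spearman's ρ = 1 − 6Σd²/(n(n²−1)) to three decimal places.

0.214

Ranks of variable 1: 1, 7, 4, 6, 5, 3, 2
Ranks of variable 2: 6, 7, 3, 5, 1, 4, 2
d = r₁ − r₂: -5, 0, 1, 1, 4, -1, 0
d²: 25, 0, 1, 1, 16, 1, 0; Σd² = 44
ρ = 1 − 6·44/(7·48) = 1 − 264/336 = 0.214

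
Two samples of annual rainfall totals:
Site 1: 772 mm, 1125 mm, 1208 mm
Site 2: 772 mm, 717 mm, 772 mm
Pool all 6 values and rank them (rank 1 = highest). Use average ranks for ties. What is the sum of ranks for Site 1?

Sorted (descending): 1208, 1125, 772, 772, 772, 717
The 3 values of 772 occupy positions 3–5 → average rank 4.
Site 1 values → pooled ranks: 772→4, 1125→2, 1208→1
Rank sum = 4 + 2 + 1 = 7

7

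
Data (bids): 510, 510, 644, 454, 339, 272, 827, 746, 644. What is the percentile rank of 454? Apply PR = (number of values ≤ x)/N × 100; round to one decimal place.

33.3

N = 9.
Strictly below 454: 2. Equal to 454: 1.
PR = 3/9 × 100 = 33.3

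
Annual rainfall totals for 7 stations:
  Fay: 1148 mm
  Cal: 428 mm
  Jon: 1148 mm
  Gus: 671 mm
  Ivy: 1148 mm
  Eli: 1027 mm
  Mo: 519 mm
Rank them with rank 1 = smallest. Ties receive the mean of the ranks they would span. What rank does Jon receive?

6

Sorted (ascending): 428, 519, 671, 1027, 1148, 1148, 1148
The 3 values of 1148 occupy positions 5–7 → average rank 6.
Jon has value 1148 mm → rank 6.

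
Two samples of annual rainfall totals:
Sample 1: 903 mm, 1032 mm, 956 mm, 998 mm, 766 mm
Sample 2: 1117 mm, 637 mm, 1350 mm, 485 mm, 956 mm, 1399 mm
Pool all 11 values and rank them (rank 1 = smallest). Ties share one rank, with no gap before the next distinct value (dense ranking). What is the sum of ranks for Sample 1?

25

Sorted (ascending): 485, 637, 766, 903, 956, 956, 998, 1032, 1117, 1350, 1399
The 2 values of 956 share dense rank 5.
Remaining distinct values take the next consecutive integers.
Sample 1 values → pooled ranks: 903→4, 1032→7, 956→5, 998→6, 766→3
Rank sum = 4 + 7 + 5 + 6 + 3 = 25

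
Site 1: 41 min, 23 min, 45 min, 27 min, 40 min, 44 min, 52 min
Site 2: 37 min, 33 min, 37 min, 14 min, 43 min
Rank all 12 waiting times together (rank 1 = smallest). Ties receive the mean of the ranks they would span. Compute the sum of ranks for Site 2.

25

Sorted (ascending): 14, 23, 27, 33, 37, 37, 40, 41, 43, 44, 45, 52
The 2 values of 37 occupy positions 5–6 → average rank (5+6)/2 = 5.5.
Site 2 values → pooled ranks: 37→5.5, 33→4, 37→5.5, 14→1, 43→9
Rank sum = 5.5 + 4 + 5.5 + 1 + 9 = 25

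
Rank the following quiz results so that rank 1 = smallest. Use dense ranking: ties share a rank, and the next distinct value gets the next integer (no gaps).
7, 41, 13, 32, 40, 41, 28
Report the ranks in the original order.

1, 6, 2, 4, 5, 6, 3

Sorted (ascending): 7, 13, 28, 32, 40, 41, 41
The 2 values of 41 share dense rank 6.
Remaining distinct values take the next consecutive integers.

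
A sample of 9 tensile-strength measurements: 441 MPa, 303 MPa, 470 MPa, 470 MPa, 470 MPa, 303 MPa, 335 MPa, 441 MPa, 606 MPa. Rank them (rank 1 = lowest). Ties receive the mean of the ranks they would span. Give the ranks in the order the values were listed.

4.5, 1.5, 7, 7, 7, 1.5, 3, 4.5, 9

Sorted (ascending): 303, 303, 335, 441, 441, 470, 470, 470, 606
The 2 values of 303 occupy positions 1–2 → average rank (1+2)/2 = 1.5.
The 2 values of 441 occupy positions 4–5 → average rank (4+5)/2 = 4.5.
The 3 values of 470 occupy positions 6–8 → average rank 7.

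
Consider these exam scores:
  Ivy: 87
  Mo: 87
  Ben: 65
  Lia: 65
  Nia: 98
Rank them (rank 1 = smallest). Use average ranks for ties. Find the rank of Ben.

1.5

Sorted (ascending): 65, 65, 87, 87, 98
The 2 values of 65 occupy positions 1–2 → average rank (1+2)/2 = 1.5.
The 2 values of 87 occupy positions 3–4 → average rank (3+4)/2 = 3.5.
Ben has value 65 → rank 1.5.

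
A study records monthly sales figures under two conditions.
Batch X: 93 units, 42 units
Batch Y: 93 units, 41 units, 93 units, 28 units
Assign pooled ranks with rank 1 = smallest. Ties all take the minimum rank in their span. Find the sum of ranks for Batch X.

Sorted (ascending): 28, 41, 42, 93, 93, 93
The 3 values of 93 occupy positions 4–6 → each gets rank 4.
Batch X values → pooled ranks: 93→4, 42→3
Rank sum = 4 + 3 = 7

7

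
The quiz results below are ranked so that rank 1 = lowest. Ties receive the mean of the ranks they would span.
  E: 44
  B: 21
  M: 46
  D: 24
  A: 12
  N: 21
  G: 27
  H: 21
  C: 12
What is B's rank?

Sorted (ascending): 12, 12, 21, 21, 21, 24, 27, 44, 46
The 2 values of 12 occupy positions 1–2 → average rank (1+2)/2 = 1.5.
The 3 values of 21 occupy positions 3–5 → average rank 4.
B has value 21 → rank 4.

4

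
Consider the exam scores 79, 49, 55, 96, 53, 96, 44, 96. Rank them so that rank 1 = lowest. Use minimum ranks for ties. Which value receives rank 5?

79

Sorted (ascending): 44, 49, 53, 55, 79, 96, 96, 96
The 3 values of 96 occupy positions 6–8 → each gets rank 6.
Rank 5 → value 79.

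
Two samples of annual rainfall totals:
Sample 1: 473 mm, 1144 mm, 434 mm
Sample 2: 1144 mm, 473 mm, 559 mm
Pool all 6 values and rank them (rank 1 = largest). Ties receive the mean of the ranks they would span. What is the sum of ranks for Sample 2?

Sorted (descending): 1144, 1144, 559, 473, 473, 434
The 2 values of 1144 occupy positions 1–2 → average rank (1+2)/2 = 1.5.
The 2 values of 473 occupy positions 4–5 → average rank (4+5)/2 = 4.5.
Sample 2 values → pooled ranks: 1144→1.5, 473→4.5, 559→3
Rank sum = 1.5 + 4.5 + 3 = 9

9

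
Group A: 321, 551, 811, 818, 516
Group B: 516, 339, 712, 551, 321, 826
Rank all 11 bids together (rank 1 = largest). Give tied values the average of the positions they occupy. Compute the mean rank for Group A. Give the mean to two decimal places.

Sorted (descending): 826, 818, 811, 712, 551, 551, 516, 516, 339, 321, 321
The 2 values of 551 occupy positions 5–6 → average rank (5+6)/2 = 5.5.
The 2 values of 516 occupy positions 7–8 → average rank (7+8)/2 = 7.5.
The 2 values of 321 occupy positions 10–11 → average rank (10+11)/2 = 10.5.
Group A values → pooled ranks: 321→10.5, 551→5.5, 811→3, 818→2, 516→7.5
Mean rank = (10.5 + 5.5 + 3 + 2 + 7.5) / 5 = 5.70

5.70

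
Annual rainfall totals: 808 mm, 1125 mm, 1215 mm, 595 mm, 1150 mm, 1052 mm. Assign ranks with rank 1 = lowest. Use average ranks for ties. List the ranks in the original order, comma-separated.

Sorted (ascending): 595, 808, 1052, 1125, 1150, 1215
No ties — each value takes its position as its rank.

2, 4, 6, 1, 5, 3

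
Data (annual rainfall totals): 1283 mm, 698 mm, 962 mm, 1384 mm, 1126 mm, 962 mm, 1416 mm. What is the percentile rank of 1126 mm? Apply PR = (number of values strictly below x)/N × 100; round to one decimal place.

N = 7.
Strictly below 1126: 3. Equal to 1126: 1.
PR = 3/7 × 100 = 42.9

42.9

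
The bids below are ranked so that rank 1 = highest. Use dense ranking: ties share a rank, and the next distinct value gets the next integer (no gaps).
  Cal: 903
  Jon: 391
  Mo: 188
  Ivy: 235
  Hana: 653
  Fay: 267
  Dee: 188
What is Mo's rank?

6

Sorted (descending): 903, 653, 391, 267, 235, 188, 188
The 2 values of 188 share dense rank 6.
Remaining distinct values take the next consecutive integers.
Mo has value 188 → rank 6.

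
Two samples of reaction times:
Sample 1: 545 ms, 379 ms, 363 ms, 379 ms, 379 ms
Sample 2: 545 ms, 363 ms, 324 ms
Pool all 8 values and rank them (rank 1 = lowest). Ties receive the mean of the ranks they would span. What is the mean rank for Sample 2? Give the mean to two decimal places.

3.67

Sorted (ascending): 324, 363, 363, 379, 379, 379, 545, 545
The 2 values of 363 occupy positions 2–3 → average rank (2+3)/2 = 2.5.
The 3 values of 379 occupy positions 4–6 → average rank 5.
The 2 values of 545 occupy positions 7–8 → average rank (7+8)/2 = 7.5.
Sample 2 values → pooled ranks: 545→7.5, 363→2.5, 324→1
Mean rank = (7.5 + 2.5 + 1) / 3 = 3.67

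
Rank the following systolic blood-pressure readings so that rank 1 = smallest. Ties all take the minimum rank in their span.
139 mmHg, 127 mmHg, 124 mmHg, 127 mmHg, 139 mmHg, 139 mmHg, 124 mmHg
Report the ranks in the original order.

5, 3, 1, 3, 5, 5, 1

Sorted (ascending): 124, 124, 127, 127, 139, 139, 139
The 2 values of 124 occupy positions 1–2 → each gets rank 1.
The 2 values of 127 occupy positions 3–4 → each gets rank 3.
The 3 values of 139 occupy positions 5–7 → each gets rank 5.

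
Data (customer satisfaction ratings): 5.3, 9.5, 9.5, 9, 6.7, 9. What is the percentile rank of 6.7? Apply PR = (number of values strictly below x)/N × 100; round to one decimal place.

16.7

N = 6.
Strictly below 6.7: 1. Equal to 6.7: 1.
PR = 1/6 × 100 = 16.7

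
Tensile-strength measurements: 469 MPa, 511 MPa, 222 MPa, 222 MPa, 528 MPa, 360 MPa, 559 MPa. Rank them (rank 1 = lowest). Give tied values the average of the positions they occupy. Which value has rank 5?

Sorted (ascending): 222, 222, 360, 469, 511, 528, 559
The 2 values of 222 occupy positions 1–2 → average rank (1+2)/2 = 1.5.
Rank 5 → value 511.

511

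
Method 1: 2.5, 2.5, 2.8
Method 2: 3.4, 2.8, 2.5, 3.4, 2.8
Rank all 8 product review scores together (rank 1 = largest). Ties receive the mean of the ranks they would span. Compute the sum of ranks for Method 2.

18

Sorted (descending): 3.4, 3.4, 2.8, 2.8, 2.8, 2.5, 2.5, 2.5
The 2 values of 3.4 occupy positions 1–2 → average rank (1+2)/2 = 1.5.
The 3 values of 2.8 occupy positions 3–5 → average rank 4.
The 3 values of 2.5 occupy positions 6–8 → average rank 7.
Method 2 values → pooled ranks: 3.4→1.5, 2.8→4, 2.5→7, 3.4→1.5, 2.8→4
Rank sum = 1.5 + 4 + 7 + 1.5 + 4 = 18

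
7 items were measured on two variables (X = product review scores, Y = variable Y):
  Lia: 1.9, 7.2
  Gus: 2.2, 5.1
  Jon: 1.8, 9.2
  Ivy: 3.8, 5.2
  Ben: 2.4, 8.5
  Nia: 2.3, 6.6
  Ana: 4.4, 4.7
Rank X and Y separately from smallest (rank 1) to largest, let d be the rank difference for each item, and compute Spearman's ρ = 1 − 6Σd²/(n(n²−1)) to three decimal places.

Ranks of variable 1: 2, 3, 1, 6, 5, 4, 7
Ranks of variable 2: 5, 2, 7, 3, 6, 4, 1
d = r₁ − r₂: -3, 1, -6, 3, -1, 0, 6
d²: 9, 1, 36, 9, 1, 0, 36; Σd² = 92
ρ = 1 − 6·92/(7·48) = 1 − 552/336 = -0.643

-0.643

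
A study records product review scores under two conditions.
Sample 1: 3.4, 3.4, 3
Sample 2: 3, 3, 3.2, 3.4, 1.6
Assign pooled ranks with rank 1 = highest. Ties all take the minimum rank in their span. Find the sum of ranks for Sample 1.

Sorted (descending): 3.4, 3.4, 3.4, 3.2, 3, 3, 3, 1.6
The 3 values of 3.4 occupy positions 1–3 → each gets rank 1.
The 3 values of 3 occupy positions 5–7 → each gets rank 5.
Sample 1 values → pooled ranks: 3.4→1, 3.4→1, 3→5
Rank sum = 1 + 1 + 5 = 7

7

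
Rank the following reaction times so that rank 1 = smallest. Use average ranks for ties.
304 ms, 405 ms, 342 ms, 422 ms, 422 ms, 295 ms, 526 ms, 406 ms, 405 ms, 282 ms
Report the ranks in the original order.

3, 5.5, 4, 8.5, 8.5, 2, 10, 7, 5.5, 1

Sorted (ascending): 282, 295, 304, 342, 405, 405, 406, 422, 422, 526
The 2 values of 405 occupy positions 5–6 → average rank (5+6)/2 = 5.5.
The 2 values of 422 occupy positions 8–9 → average rank (8+9)/2 = 8.5.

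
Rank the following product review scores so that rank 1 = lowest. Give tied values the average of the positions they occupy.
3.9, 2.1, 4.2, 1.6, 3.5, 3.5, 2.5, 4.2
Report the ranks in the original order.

Sorted (ascending): 1.6, 2.1, 2.5, 3.5, 3.5, 3.9, 4.2, 4.2
The 2 values of 3.5 occupy positions 4–5 → average rank (4+5)/2 = 4.5.
The 2 values of 4.2 occupy positions 7–8 → average rank (7+8)/2 = 7.5.

6, 2, 7.5, 1, 4.5, 4.5, 3, 7.5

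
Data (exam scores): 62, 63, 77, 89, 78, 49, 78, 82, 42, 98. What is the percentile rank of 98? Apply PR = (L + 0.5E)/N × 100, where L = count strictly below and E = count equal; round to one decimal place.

N = 10.
Strictly below 98: 9. Equal to 98: 1.
PR = (9 + 0.5·1)/10 × 100 = 95.0

95.0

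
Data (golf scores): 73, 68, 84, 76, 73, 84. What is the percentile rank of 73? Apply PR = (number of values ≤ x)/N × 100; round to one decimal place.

50.0

N = 6.
Strictly below 73: 1. Equal to 73: 2.
PR = 3/6 × 100 = 50.0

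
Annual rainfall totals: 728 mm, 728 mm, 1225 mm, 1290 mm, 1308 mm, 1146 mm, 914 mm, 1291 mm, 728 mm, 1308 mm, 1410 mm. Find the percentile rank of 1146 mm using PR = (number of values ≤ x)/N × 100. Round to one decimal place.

N = 11.
Strictly below 1146: 4. Equal to 1146: 1.
PR = 5/11 × 100 = 45.5

45.5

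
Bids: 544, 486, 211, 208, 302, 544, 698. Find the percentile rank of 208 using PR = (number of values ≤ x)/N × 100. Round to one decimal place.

14.3

N = 7.
Strictly below 208: 0. Equal to 208: 1.
PR = 1/7 × 100 = 14.3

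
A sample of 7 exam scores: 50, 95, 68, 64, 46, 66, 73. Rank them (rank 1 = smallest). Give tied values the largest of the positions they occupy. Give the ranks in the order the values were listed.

Sorted (ascending): 46, 50, 64, 66, 68, 73, 95
No ties — each value takes its position as its rank.

2, 7, 5, 3, 1, 4, 6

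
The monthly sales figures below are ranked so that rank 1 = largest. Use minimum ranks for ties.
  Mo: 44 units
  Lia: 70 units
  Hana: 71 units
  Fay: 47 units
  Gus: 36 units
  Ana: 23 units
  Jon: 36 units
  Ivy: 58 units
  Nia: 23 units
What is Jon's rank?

6

Sorted (descending): 71, 70, 58, 47, 44, 36, 36, 23, 23
The 2 values of 36 occupy positions 6–7 → each gets rank 6.
The 2 values of 23 occupy positions 8–9 → each gets rank 8.
Jon has value 36 units → rank 6.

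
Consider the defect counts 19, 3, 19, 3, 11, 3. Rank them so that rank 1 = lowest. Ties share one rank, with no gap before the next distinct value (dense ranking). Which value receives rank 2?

11

Sorted (ascending): 3, 3, 3, 11, 19, 19
The 3 values of 3 share dense rank 1.
The 2 values of 19 share dense rank 3.
Remaining distinct values take the next consecutive integers.
Rank 2 → value 11.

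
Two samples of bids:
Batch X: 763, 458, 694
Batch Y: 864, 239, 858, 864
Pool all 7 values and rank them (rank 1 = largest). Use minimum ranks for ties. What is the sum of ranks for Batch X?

15

Sorted (descending): 864, 864, 858, 763, 694, 458, 239
The 2 values of 864 occupy positions 1–2 → each gets rank 1.
Batch X values → pooled ranks: 763→4, 458→6, 694→5
Rank sum = 4 + 6 + 5 = 15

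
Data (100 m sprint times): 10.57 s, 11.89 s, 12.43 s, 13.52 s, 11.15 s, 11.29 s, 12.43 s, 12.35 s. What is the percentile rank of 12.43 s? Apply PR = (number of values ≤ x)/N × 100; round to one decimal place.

N = 8.
Strictly below 12.43: 5. Equal to 12.43: 2.
PR = 7/8 × 100 = 87.5

87.5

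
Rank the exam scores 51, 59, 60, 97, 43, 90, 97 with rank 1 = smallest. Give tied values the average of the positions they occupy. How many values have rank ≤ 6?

Sorted (ascending): 43, 51, 59, 60, 90, 97, 97
The 2 values of 97 occupy positions 6–7 → average rank (6+7)/2 = 6.5.
Ranks ≤ 6: {1, 2, 3, 4, 5} → 5 values.

5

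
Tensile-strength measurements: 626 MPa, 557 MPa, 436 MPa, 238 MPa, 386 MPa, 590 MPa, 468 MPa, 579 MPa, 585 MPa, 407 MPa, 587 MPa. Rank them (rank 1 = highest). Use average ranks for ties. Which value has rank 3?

Sorted (descending): 626, 590, 587, 585, 579, 557, 468, 436, 407, 386, 238
No ties — each value takes its position as its rank.
Rank 3 → value 587.

587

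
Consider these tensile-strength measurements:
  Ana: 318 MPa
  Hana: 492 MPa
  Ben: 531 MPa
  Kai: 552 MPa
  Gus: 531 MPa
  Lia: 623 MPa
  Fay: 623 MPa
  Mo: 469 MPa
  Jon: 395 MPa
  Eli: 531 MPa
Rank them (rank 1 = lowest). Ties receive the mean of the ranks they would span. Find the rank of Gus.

6

Sorted (ascending): 318, 395, 469, 492, 531, 531, 531, 552, 623, 623
The 3 values of 531 occupy positions 5–7 → average rank 6.
The 2 values of 623 occupy positions 9–10 → average rank (9+10)/2 = 9.5.
Gus has value 531 MPa → rank 6.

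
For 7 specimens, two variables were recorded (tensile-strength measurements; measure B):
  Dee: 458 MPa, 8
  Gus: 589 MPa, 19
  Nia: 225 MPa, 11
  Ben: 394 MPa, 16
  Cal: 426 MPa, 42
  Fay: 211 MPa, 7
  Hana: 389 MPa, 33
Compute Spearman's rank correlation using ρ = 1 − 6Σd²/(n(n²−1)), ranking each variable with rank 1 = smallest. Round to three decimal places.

Ranks of variable 1: 6, 7, 2, 4, 5, 1, 3
Ranks of variable 2: 2, 5, 3, 4, 7, 1, 6
d = r₁ − r₂: 4, 2, -1, 0, -2, 0, -3
d²: 16, 4, 1, 0, 4, 0, 9; Σd² = 34
ρ = 1 − 6·34/(7·48) = 1 − 204/336 = 0.393

0.393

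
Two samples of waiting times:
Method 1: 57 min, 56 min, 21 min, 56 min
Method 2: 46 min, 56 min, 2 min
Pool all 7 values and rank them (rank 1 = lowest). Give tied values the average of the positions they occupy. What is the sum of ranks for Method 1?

19

Sorted (ascending): 2, 21, 46, 56, 56, 56, 57
The 3 values of 56 occupy positions 4–6 → average rank 5.
Method 1 values → pooled ranks: 57→7, 56→5, 21→2, 56→5
Rank sum = 7 + 5 + 2 + 5 = 19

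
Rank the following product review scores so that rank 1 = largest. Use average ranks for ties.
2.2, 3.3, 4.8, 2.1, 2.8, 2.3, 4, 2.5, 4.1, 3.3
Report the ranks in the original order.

Sorted (descending): 4.8, 4.1, 4, 3.3, 3.3, 2.8, 2.5, 2.3, 2.2, 2.1
The 2 values of 3.3 occupy positions 4–5 → average rank (4+5)/2 = 4.5.

9, 4.5, 1, 10, 6, 8, 3, 7, 2, 4.5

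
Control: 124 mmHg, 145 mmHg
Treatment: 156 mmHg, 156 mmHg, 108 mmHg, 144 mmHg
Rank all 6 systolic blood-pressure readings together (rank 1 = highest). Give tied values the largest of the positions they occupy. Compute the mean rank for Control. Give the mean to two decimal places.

Sorted (descending): 156, 156, 145, 144, 124, 108
The 2 values of 156 occupy positions 1–2 → each gets rank 2.
Control values → pooled ranks: 124→5, 145→3
Mean rank = (5 + 3) / 2 = 4.00

4.00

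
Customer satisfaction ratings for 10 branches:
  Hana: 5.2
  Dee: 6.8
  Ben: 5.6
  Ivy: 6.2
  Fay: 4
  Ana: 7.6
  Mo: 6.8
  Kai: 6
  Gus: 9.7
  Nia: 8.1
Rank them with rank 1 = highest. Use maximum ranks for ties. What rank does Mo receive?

5

Sorted (descending): 9.7, 8.1, 7.6, 6.8, 6.8, 6.2, 6, 5.6, 5.2, 4
The 2 values of 6.8 occupy positions 4–5 → each gets rank 5.
Mo has value 6.8 → rank 5.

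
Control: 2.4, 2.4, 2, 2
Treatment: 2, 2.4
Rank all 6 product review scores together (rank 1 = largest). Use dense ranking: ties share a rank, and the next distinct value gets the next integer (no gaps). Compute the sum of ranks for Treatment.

Sorted (descending): 2.4, 2.4, 2.4, 2, 2, 2
The 3 values of 2.4 share dense rank 1.
The 3 values of 2 share dense rank 2.
Treatment values → pooled ranks: 2→2, 2.4→1
Rank sum = 2 + 1 = 3

3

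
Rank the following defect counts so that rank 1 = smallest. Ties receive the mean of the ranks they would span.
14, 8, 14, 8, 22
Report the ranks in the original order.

3.5, 1.5, 3.5, 1.5, 5

Sorted (ascending): 8, 8, 14, 14, 22
The 2 values of 8 occupy positions 1–2 → average rank (1+2)/2 = 1.5.
The 2 values of 14 occupy positions 3–4 → average rank (3+4)/2 = 3.5.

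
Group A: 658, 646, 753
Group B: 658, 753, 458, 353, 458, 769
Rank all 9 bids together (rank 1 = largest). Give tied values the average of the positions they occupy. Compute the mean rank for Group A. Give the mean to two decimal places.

Sorted (descending): 769, 753, 753, 658, 658, 646, 458, 458, 353
The 2 values of 753 occupy positions 2–3 → average rank (2+3)/2 = 2.5.
The 2 values of 658 occupy positions 4–5 → average rank (4+5)/2 = 4.5.
The 2 values of 458 occupy positions 7–8 → average rank (7+8)/2 = 7.5.
Group A values → pooled ranks: 658→4.5, 646→6, 753→2.5
Mean rank = (4.5 + 6 + 2.5) / 3 = 4.33

4.33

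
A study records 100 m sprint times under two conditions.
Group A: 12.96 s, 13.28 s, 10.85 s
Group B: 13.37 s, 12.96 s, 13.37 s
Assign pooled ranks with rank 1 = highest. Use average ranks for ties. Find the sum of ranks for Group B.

7.5

Sorted (descending): 13.37, 13.37, 13.28, 12.96, 12.96, 10.85
The 2 values of 13.37 occupy positions 1–2 → average rank (1+2)/2 = 1.5.
The 2 values of 12.96 occupy positions 4–5 → average rank (4+5)/2 = 4.5.
Group B values → pooled ranks: 13.37→1.5, 12.96→4.5, 13.37→1.5
Rank sum = 1.5 + 4.5 + 1.5 = 7.5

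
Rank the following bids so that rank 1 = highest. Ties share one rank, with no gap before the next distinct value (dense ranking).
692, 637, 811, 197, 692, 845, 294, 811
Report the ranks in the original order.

Sorted (descending): 845, 811, 811, 692, 692, 637, 294, 197
The 2 values of 811 share dense rank 2.
The 2 values of 692 share dense rank 3.
Remaining distinct values take the next consecutive integers.

3, 4, 2, 6, 3, 1, 5, 2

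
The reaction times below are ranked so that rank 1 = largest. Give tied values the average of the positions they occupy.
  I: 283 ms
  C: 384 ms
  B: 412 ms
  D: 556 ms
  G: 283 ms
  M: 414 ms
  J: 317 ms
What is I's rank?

6.5

Sorted (descending): 556, 414, 412, 384, 317, 283, 283
The 2 values of 283 occupy positions 6–7 → average rank (6+7)/2 = 6.5.
I has value 283 ms → rank 6.5.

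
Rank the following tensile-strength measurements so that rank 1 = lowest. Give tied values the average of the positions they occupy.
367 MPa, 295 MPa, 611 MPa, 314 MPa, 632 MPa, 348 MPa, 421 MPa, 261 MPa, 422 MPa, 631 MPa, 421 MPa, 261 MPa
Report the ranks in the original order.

6, 3, 10, 4, 12, 5, 7.5, 1.5, 9, 11, 7.5, 1.5

Sorted (ascending): 261, 261, 295, 314, 348, 367, 421, 421, 422, 611, 631, 632
The 2 values of 261 occupy positions 1–2 → average rank (1+2)/2 = 1.5.
The 2 values of 421 occupy positions 7–8 → average rank (7+8)/2 = 7.5.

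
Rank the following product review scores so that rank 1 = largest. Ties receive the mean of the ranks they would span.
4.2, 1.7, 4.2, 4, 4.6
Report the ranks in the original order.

2.5, 5, 2.5, 4, 1

Sorted (descending): 4.6, 4.2, 4.2, 4, 1.7
The 2 values of 4.2 occupy positions 2–3 → average rank (2+3)/2 = 2.5.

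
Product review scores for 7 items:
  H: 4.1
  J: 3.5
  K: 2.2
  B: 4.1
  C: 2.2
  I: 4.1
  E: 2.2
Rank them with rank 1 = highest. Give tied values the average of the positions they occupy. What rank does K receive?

Sorted (descending): 4.1, 4.1, 4.1, 3.5, 2.2, 2.2, 2.2
The 3 values of 4.1 occupy positions 1–3 → average rank 2.
The 3 values of 2.2 occupy positions 5–7 → average rank 6.
K has value 2.2 → rank 6.

6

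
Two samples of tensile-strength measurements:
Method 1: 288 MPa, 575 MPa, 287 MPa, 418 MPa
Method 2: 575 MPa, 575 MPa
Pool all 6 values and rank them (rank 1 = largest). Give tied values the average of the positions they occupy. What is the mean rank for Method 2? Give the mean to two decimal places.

Sorted (descending): 575, 575, 575, 418, 288, 287
The 3 values of 575 occupy positions 1–3 → average rank 2.
Method 2 values → pooled ranks: 575→2, 575→2
Mean rank = (2 + 2) / 2 = 2.00

2.00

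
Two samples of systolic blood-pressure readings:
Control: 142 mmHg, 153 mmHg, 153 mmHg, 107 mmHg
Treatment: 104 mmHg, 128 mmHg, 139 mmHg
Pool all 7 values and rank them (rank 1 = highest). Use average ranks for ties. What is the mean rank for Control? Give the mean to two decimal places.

Sorted (descending): 153, 153, 142, 139, 128, 107, 104
The 2 values of 153 occupy positions 1–2 → average rank (1+2)/2 = 1.5.
Control values → pooled ranks: 142→3, 153→1.5, 153→1.5, 107→6
Mean rank = (3 + 1.5 + 1.5 + 6) / 4 = 3.00

3.00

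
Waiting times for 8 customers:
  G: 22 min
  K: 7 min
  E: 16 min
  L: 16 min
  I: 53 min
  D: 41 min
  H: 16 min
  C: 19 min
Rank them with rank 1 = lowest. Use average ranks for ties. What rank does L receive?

3

Sorted (ascending): 7, 16, 16, 16, 19, 22, 41, 53
The 3 values of 16 occupy positions 2–4 → average rank 3.
L has value 16 min → rank 3.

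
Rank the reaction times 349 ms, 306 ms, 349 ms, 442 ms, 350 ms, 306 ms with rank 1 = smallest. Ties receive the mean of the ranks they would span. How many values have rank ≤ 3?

2

Sorted (ascending): 306, 306, 349, 349, 350, 442
The 2 values of 306 occupy positions 1–2 → average rank (1+2)/2 = 1.5.
The 2 values of 349 occupy positions 3–4 → average rank (3+4)/2 = 3.5.
Ranks ≤ 3: {1.5, 1.5} → 2 values.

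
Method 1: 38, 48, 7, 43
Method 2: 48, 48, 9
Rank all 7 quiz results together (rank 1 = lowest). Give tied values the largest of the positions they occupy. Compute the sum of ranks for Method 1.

15

Sorted (ascending): 7, 9, 38, 43, 48, 48, 48
The 3 values of 48 occupy positions 5–7 → each gets rank 7.
Method 1 values → pooled ranks: 38→3, 48→7, 7→1, 43→4
Rank sum = 3 + 7 + 1 + 4 = 15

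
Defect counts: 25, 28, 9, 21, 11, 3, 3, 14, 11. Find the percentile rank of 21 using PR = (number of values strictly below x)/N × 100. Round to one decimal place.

N = 9.
Strictly below 21: 6. Equal to 21: 1.
PR = 6/9 × 100 = 66.7

66.7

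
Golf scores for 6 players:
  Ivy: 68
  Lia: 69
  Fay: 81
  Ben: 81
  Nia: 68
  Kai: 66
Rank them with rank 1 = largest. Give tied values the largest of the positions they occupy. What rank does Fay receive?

2

Sorted (descending): 81, 81, 69, 68, 68, 66
The 2 values of 81 occupy positions 1–2 → each gets rank 2.
The 2 values of 68 occupy positions 4–5 → each gets rank 5.
Fay has value 81 → rank 2.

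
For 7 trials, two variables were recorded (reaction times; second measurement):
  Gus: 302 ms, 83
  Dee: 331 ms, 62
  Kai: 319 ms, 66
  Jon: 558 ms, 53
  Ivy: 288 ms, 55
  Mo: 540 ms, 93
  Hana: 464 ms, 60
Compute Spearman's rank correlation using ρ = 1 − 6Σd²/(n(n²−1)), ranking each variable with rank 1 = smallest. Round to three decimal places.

-0.107

Ranks of variable 1: 2, 4, 3, 7, 1, 6, 5
Ranks of variable 2: 6, 4, 5, 1, 2, 7, 3
d = r₁ − r₂: -4, 0, -2, 6, -1, -1, 2
d²: 16, 0, 4, 36, 1, 1, 4; Σd² = 62
ρ = 1 − 6·62/(7·48) = 1 − 372/336 = -0.107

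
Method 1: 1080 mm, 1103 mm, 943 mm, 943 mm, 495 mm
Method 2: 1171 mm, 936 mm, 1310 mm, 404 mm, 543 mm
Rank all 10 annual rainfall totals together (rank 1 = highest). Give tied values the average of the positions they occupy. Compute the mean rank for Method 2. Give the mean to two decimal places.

Sorted (descending): 1310, 1171, 1103, 1080, 943, 943, 936, 543, 495, 404
The 2 values of 943 occupy positions 5–6 → average rank (5+6)/2 = 5.5.
Method 2 values → pooled ranks: 1171→2, 936→7, 1310→1, 404→10, 543→8
Mean rank = (2 + 7 + 1 + 10 + 8) / 5 = 5.60

5.60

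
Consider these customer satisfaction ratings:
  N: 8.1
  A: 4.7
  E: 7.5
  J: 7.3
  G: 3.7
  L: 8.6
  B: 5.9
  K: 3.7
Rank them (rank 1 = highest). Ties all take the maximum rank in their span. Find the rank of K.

8

Sorted (descending): 8.6, 8.1, 7.5, 7.3, 5.9, 4.7, 3.7, 3.7
The 2 values of 3.7 occupy positions 7–8 → each gets rank 8.
K has value 3.7 → rank 8.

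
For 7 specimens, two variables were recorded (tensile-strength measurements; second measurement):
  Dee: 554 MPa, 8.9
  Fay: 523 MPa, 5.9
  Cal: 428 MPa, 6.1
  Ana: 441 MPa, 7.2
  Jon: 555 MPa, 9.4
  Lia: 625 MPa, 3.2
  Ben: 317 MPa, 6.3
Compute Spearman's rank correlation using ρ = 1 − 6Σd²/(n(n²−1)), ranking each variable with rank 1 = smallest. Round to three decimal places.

0.000

Ranks of variable 1: 5, 4, 2, 3, 6, 7, 1
Ranks of variable 2: 6, 2, 3, 5, 7, 1, 4
d = r₁ − r₂: -1, 2, -1, -2, -1, 6, -3
d²: 1, 4, 1, 4, 1, 36, 9; Σd² = 56
ρ = 1 − 6·56/(7·48) = 1 − 336/336 = 0.000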